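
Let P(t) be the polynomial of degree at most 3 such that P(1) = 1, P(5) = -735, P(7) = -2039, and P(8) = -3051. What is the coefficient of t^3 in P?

-6

Write P(t) = at^3 + bt^2 + ct + d. Substituting each data point gives a linear system:
  a + b + c + d = 1
  125a + 25b + 5c + d = -735
  343a + 49b + 7c + d = -2039
  512a + 64b + 8c + d = -3051
Solving the system yields a = -6, b = 0, c = 2, d = 5.
So P(t) = -6t^3 + 2t + 5.
The leading coefficient is -6.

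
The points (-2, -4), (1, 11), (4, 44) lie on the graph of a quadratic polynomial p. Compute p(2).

Write p(s) = as^2 + bs + c. Substituting each data point gives a linear system:
  4a - 2b + c = -4
  a + b + c = 11
  16a + 4b + c = 44
Solving the system yields a = 1, b = 6, c = 4.
So p(s) = s^2 + 6s + 4.
Then p(2) = 20.

20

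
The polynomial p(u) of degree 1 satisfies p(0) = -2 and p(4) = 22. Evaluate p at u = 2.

Using the Lagrange interpolation formula with nodes 0, 4:
  L_0(u) = (u - 4) / -4
  L_1(u) = u / 4
Then p(u) = -2·L_0(u) + 22·L_1(u).
Expanding and collecting terms gives p(u) = 6u - 2.
Evaluating at u = 2: p(2) = 10.

10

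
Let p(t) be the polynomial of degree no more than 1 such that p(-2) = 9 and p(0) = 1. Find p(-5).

21

Write p(t) = at + b. Substituting each data point gives a linear system:
  -2a + b = 9
  b = 1
Solving the system yields a = -4, b = 1.
So p(t) = -4t + 1.
Then p(-5) = 21.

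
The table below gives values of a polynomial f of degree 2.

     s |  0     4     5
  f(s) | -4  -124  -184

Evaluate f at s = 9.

Write f(s) = as^2 + bs + c. Substituting each data point gives a linear system:
  c = -4
  16a + 4b + c = -124
  25a + 5b + c = -184
Solving the system yields a = -6, b = -6, c = -4.
So f(s) = -6s^2 - 6s - 4.
Then f(9) = -544.

-544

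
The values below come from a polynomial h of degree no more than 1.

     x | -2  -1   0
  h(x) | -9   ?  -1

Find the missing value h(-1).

-5

The 2 known points determine the degree-1 polynomial uniquely.
Write h(x) = ax + b. Substituting each data point gives a linear system:
  -2a + b = -9
  b = -1
Solving the system yields a = 4, b = -1.
So h(x) = 4x - 1.
Then h(-1) = -5.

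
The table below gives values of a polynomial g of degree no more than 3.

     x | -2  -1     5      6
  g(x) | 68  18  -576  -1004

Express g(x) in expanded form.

g(x) = -5x^3 + 3x^2 - 6x + 4

Write g(x) = ax^3 + bx^2 + cx + d. Substituting each data point gives a linear system:
  -8a + 4b - 2c + d = 68
  -a + b - c + d = 18
  125a + 25b + 5c + d = -576
  216a + 36b + 6c + d = -1004
Solving the system yields a = -5, b = 3, c = -6, d = 4.
So g(x) = -5x^3 + 3x^2 - 6x + 4.
Check: g(-2) = 68. ✓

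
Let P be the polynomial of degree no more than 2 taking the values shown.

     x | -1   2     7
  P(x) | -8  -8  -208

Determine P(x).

Write P(x) = ax^2 + bx + c. Substituting each data point gives a linear system:
  a - b + c = -8
  4a + 2b + c = -8
  49a + 7b + c = -208
Solving the system yields a = -5, b = 5, c = 2.
So P(x) = -5x^2 + 5x + 2.
Check: P(7) = -208. ✓

P(x) = -5x^2 + 5x + 2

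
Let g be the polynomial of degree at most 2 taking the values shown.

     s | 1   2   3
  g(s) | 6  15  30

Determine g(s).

Using the Lagrange interpolation formula with nodes 1, 2, 3:
  L_0(s) = (s - 2)(s - 3) / 2
  L_1(s) = (s - 1)(s - 3) / -1
  L_2(s) = (s - 1)(s - 2) / 2
Then g(s) = 6·L_0(s) + 15·L_1(s) + 30·L_2(s).
Expanding and collecting terms gives g(s) = 3s² + 3.
Check: g(1) = 6. ✓

g(s) = 3s^2 + 3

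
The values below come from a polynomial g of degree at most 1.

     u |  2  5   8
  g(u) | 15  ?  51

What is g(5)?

33

On equispaced nodes a degree-1 polynomial has vanishing second forward difference, so
  g(2) - 2·g(5) + g(8) = 0.
Substituting the known values and solving for g(5):
  -2·g(5) = -66
  g(5) = 33.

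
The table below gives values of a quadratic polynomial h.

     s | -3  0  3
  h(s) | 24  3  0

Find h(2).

Forward differences of the values at s = -3, 0, 3:
  h  : 24  3  0
  Δ  : -21  -3
  Δ^2: 18
The second differences are constant, confirming degree 2.
Interpolating (Newton forward form) and evaluating at s = 2 gives h(2) = -1.

-1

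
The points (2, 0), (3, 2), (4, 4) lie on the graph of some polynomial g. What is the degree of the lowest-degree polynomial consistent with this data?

1

Forward differences of the values at s = 2, 3, 4:
  g  : 0  2  4
  Δ  : 2  2
  Δ^2: 0
The first differences are constant (2) and nonzero, while all higher differences vanish, so the minimal degree is 1.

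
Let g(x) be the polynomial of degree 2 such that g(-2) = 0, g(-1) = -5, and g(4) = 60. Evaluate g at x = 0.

Write g(x) = ax^2 + bx + c. Substituting each data point gives a linear system:
  4a - 2b + c = 0
  a - b + c = -5
  16a + 4b + c = 60
Solving the system yields a = 3, b = 4, c = -4.
So g(x) = 3x^2 + 4x - 4.
Then g(0) = -4.

-4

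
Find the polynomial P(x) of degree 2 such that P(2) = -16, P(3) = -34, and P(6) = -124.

P(x) = -3x^2 - 3x + 2

Write P(x) = ax^2 + bx + c. Substituting each data point gives a linear system:
  4a + 2b + c = -16
  9a + 3b + c = -34
  36a + 6b + c = -124
Solving the system yields a = -3, b = -3, c = 2.
So P(x) = -3x^2 - 3x + 2.
Check: P(6) = -124. ✓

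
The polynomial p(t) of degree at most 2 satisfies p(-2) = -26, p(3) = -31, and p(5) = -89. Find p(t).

Write p(t) = at^2 + bt + c. Substituting each data point gives a linear system:
  4a - 2b + c = -26
  9a + 3b + c = -31
  25a + 5b + c = -89
Solving the system yields a = -4, b = 3, c = -4.
So p(t) = -4t² + 3t - 4.
Check: p(5) = -89. ✓

p(t) = -4t^2 + 3t - 4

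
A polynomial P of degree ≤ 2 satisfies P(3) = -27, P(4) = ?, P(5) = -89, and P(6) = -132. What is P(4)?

The 3 known points determine the degree-2 polynomial uniquely.
Write P(u) = au^2 + bu + c. Substituting each data point gives a linear system:
  9a + 3b + c = -27
  25a + 5b + c = -89
  36a + 6b + c = -132
Solving the system yields a = -4, b = 1, c = 6.
So P(u) = -4u² + u + 6.
Then P(4) = -54.

-54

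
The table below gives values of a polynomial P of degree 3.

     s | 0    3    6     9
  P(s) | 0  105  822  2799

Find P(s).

Write P(s) = as^3 + bs^2 + cs + d. Substituting each data point gives a linear system:
  d = 0
  27a + 9b + 3c + d = 105
  216a + 36b + 6c + d = 822
  729a + 81b + 9c + d = 2799
Solving the system yields a = 4, b = -2, c = 5, d = 0.
So P(s) = 4s^3 - 2s^2 + 5s.
Check: P(3) = 105. ✓

P(s) = 4s^3 - 2s^2 + 5s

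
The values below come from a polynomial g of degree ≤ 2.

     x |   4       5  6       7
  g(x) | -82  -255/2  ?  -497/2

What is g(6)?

On equispaced nodes a degree-2 polynomial has vanishing third forward difference, so
  - g(4) + 3·g(5) - 3·g(6) + g(7) = 0.
Substituting the known values and solving for g(6):
  -3·g(6) = 549
  g(6) = -183.

-183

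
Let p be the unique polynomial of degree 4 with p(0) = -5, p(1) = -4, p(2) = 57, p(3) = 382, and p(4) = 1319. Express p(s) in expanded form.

Write p(s) = as^4 + bs^3 + cs^2 + ds + e. Substituting each data point gives a linear system:
  e = -5
  a + b + c + d + e = -4
  16a + 8b + 4c + 2d + e = 57
  81a + 27b + 9c + 3d + e = 382
  256a + 64b + 16c + 4d + e = 1319
Solving the system yields a = 6, b = -2, c = -6, d = 3, e = -5.
So p(s) = 6s⁴ - 2s³ - 6s² + 3s - 5.
Check: p(2) = 57. ✓

p(s) = 6s^4 - 2s^3 - 6s^2 + 3s - 5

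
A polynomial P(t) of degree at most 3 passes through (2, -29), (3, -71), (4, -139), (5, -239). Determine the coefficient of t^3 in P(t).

-1

Write P(t) = at^3 + bt^2 + ct + d. Substituting each data point gives a linear system:
  8a + 4b + 2c + d = -29
  27a + 9b + 3c + d = -71
  64a + 16b + 4c + d = -139
  125a + 25b + 5c + d = -239
Solving the system yields a = -1, b = -4, c = -3, d = 1.
So P(t) = -t^3 - 4t^2 - 3t + 1.
The leading coefficient is -1.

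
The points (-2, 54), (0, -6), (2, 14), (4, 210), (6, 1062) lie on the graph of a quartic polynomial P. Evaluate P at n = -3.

Forward differences of the values at n = -2, 0, 2, 4, 6:
  P  : 54  -6  14  210  1062
  Δ  : -60  20  196  852
  Δ^2: 80  176  656
  Δ^3: 96  480
  Δ^4: 384
The fourth differences are constant, confirming degree 4.
Interpolating (Newton forward form) and evaluating at n = -3 gives P(-3) = 189.

189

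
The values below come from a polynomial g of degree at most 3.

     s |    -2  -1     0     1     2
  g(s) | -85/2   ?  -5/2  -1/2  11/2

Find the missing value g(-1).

-25/2

The 4 known points determine the degree-3 polynomial uniquely.
Write g(s) = as^3 + bs^2 + cs + d. Substituting each data point gives a linear system:
  -8a + 4b - 2c + d = -85/2
  d = -5/2
  a + b + c + d = -1/2
  8a + 4b + 2c + d = 11/2
Solving the system yields a = 2, b = -4, c = 4, d = -5/2.
So g(s) = 2s^3 - 4s^2 + 4s - 5/2.
Then g(-1) = -25/2.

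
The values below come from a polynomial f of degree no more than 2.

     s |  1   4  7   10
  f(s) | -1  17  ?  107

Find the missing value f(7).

The 3 known points determine the degree-2 polynomial uniquely.
Write f(s) = as^2 + bs + c. Substituting each data point gives a linear system:
  a + b + c = -1
  16a + 4b + c = 17
  100a + 10b + c = 107
Solving the system yields a = 1, b = 1, c = -3.
So f(s) = s² + s - 3.
Then f(7) = 53.

53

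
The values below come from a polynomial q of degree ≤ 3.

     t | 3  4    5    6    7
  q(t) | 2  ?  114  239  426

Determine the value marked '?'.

On equispaced nodes a degree-3 polynomial has vanishing fourth forward difference, so
  q(3) - 4·q(4) + 6·q(5) - 4·q(6) + q(7) = 0.
Substituting the known values and solving for q(4):
  -4·q(4) = -156
  q(4) = 39.

39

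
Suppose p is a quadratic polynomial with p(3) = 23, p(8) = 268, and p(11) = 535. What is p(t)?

p(t) = 5t^2 - 6t - 4

Write p(t) = at^2 + bt + c. Substituting each data point gives a linear system:
  9a + 3b + c = 23
  64a + 8b + c = 268
  121a + 11b + c = 535
Solving the system yields a = 5, b = -6, c = -4.
So p(t) = 5t² - 6t - 4.
Check: p(8) = 268. ✓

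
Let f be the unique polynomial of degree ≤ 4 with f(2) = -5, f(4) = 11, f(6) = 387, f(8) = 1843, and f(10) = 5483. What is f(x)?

f(x) = x^4 - 5x^3 + 5x^2 - 2x + 3

Using the Lagrange interpolation formula with nodes 2, 4, 6, 8, 10:
  L_0(x) = (x - 4)(x - 6)(x - 8)(x - 10) / 384
  L_1(x) = (x - 2)(x - 6)(x - 8)(x - 10) / -96
  L_2(x) = (x - 2)(x - 4)(x - 8)(x - 10) / 64
  L_3(x) = (x - 2)(x - 4)(x - 6)(x - 10) / -96
  L_4(x) = (x - 2)(x - 4)(x - 6)(x - 8) / 384
Then f(x) = -5·L_0(x) + 11·L_1(x) + 387·L_2(x) + 1843·L_3(x) + 5483·L_4(x).
Expanding and collecting terms gives f(x) = x⁴ - 5x³ + 5x² - 2x + 3.
Check: f(2) = -5. ✓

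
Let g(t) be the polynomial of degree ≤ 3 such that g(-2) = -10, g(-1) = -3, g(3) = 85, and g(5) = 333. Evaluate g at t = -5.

-187

Write g(t) = at^3 + bt^2 + ct + d. Substituting each data point gives a linear system:
  -8a + 4b - 2c + d = -10
  -a + b - c + d = -3
  27a + 9b + 3c + d = 85
  125a + 25b + 5c + d = 333
Solving the system yields a = 2, b = 3, c = 2, d = -2.
So g(t) = 2t^3 + 3t^2 + 2t - 2.
Then g(-5) = -187.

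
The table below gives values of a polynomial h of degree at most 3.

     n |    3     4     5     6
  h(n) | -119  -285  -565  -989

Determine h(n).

Write h(n) = an^3 + bn^2 + cn + d. Substituting each data point gives a linear system:
  27a + 9b + 3c + d = -119
  64a + 16b + 4c + d = -285
  125a + 25b + 5c + d = -565
  216a + 36b + 6c + d = -989
Solving the system yields a = -5, b = 3, c = -2, d = -5.
So h(n) = -5n^3 + 3n^2 - 2n - 5.
Check: h(3) = -119. ✓

h(n) = -5n^3 + 3n^2 - 2n - 5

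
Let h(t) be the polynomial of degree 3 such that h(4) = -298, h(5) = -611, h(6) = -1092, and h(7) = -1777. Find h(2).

-32

Forward differences of the values at t = 4, 5, 6, 7:
  h  : -298  -611  -1092  -1777
  Δ  : -313  -481  -685
  Δ^2: -168  -204
  Δ^3: -36
The third differences are constant, confirming degree 3.
Interpolating (Newton forward form) and evaluating at t = 2 gives h(2) = -32.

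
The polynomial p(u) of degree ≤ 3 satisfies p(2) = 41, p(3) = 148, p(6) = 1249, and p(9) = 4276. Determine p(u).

Write p(u) = au^3 + bu^2 + cu + d. Substituting each data point gives a linear system:
  8a + 4b + 2c + d = 41
  27a + 9b + 3c + d = 148
  216a + 36b + 6c + d = 1249
  729a + 81b + 9c + d = 4276
Solving the system yields a = 6, b = -1, c = -2, d = 1.
So p(u) = 6u³ - u² - 2u + 1.
Check: p(9) = 4276. ✓

p(u) = 6u^3 - u^2 - 2u + 1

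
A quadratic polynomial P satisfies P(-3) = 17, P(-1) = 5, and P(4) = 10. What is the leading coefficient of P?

Write P(t) = at^2 + bt + c. Substituting each data point gives a linear system:
  9a - 3b + c = 17
  a - b + c = 5
  16a + 4b + c = 10
Solving the system yields a = 1, b = -2, c = 2.
So P(t) = t^2 - 2t + 2.
The leading coefficient is 1.

1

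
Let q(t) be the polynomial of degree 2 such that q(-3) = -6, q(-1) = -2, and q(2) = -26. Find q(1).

Using the Lagrange interpolation formula with nodes -3, -1, 2:
  L_0(t) = (t + 1)(t - 2) / 10
  L_1(t) = (t + 3)(t - 2) / -6
  L_2(t) = (t + 3)(t + 1) / 15
Then q(t) = -6·L_0(t) - 2·L_1(t) - 26·L_2(t).
Expanding and collecting terms gives q(t) = -2t^2 - 6t - 6.
Evaluating at t = 1: q(1) = -14.

-14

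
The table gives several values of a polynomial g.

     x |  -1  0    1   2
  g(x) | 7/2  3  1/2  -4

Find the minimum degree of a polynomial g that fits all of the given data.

Forward differences of the values at x = -1, 0, 1, 2:
  g  : 7/2  3  1/2  -4
  Δ  : -1/2  -5/2  -9/2
  Δ^2: -2  -2
  Δ^3: 0
The second differences are constant (-2) and nonzero, while all higher differences vanish, so the minimal degree is 2.

2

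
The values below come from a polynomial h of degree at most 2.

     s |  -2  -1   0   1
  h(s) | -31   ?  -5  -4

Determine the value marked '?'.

-14

On equispaced nodes a degree-2 polynomial has vanishing third forward difference, so
  - h(-2) + 3·h(-1) - 3·h(0) + h(1) = 0.
Substituting the known values and solving for h(-1):
  3·h(-1) = -42
  h(-1) = -14.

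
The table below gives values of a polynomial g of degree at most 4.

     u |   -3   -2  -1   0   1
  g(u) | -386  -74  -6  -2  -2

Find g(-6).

-6386

Write g(u) = au^4 + bu^3 + cu^2 + du + e. Substituting each data point gives a linear system:
  81a - 27b + 9c - 3d + e = -386
  16a - 8b + 4c - 2d + e = -74
  a - b + c - d + e = -6
  e = -2
  a + b + c + d + e = -2
Solving the system yields a = -5, b = 0, c = 3, d = 2, e = -2.
So g(u) = -5u⁴ + 3u² + 2u - 2.
Then g(-6) = -6386.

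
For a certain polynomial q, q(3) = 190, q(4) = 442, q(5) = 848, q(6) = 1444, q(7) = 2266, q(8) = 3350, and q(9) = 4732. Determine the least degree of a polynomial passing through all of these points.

3

Forward differences of the values at u = 3, 4, 5, 6, 7, 8, 9:
  q  : 190  442  848  1444  2266  3350  4732
  Δ  : 252  406  596  822  1084  1382
  Δ^2: 154  190  226  262  298
  Δ^3: 36  36  36  36
  Δ^4: 0  0  0
  Δ^5: 0  0
  Δ^6: 0
The third differences are constant (36) and nonzero, while all higher differences vanish, so the minimal degree is 3.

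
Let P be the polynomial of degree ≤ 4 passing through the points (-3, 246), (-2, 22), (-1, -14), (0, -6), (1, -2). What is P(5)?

2374

Write P(s) = as^4 + bs^3 + cs^2 + ds + e. Substituting each data point gives a linear system:
  81a - 27b + 9c - 3d + e = 246
  16a - 8b + 4c - 2d + e = 22
  a - b + c - d + e = -14
  e = -6
  a + b + c + d + e = -2
Solving the system yields a = 4, b = 0, c = -6, d = 6, e = -6.
So P(s) = 4s⁴ - 6s² + 6s - 6.
Then P(5) = 2374.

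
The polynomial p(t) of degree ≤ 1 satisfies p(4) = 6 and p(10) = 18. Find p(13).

24

Using the Lagrange interpolation formula with nodes 4, 10:
  L_0(t) = (t - 10) / -6
  L_1(t) = (t - 4) / 6
Then p(t) = 6·L_0(t) + 18·L_1(t).
Expanding and collecting terms gives p(t) = 2t - 2.
Evaluating at t = 13: p(13) = 24.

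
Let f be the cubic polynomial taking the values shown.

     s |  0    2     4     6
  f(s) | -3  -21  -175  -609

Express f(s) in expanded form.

f(s) = -3s^3 + s^2 + s - 3

Using the Lagrange interpolation formula with nodes 0, 2, 4, 6:
  L_0(s) = (s - 2)(s - 4)(s - 6) / -48
  L_1(s) = s(s - 4)(s - 6) / 16
  L_2(s) = s(s - 2)(s - 6) / -16
  L_3(s) = s(s - 2)(s - 4) / 48
Then f(s) = -3·L_0(s) - 21·L_1(s) - 175·L_2(s) - 609·L_3(s).
Expanding and collecting terms gives f(s) = -3s³ + s² + s - 3.
Check: f(6) = -609. ✓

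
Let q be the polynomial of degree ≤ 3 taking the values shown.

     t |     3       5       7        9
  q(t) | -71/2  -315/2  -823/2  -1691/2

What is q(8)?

Forward differences of the values at t = 3, 5, 7, 9:
  q  : -71/2  -315/2  -823/2  -1691/2
  Δ  : -122  -254  -434
  Δ^2: -132  -180
  Δ^3: -48
The third differences are constant, confirming degree 3.
Interpolating (Newton forward form) and evaluating at t = 8 gives q(8) = -603.

-603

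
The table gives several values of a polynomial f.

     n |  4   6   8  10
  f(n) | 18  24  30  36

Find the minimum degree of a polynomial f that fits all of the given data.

1

Forward differences of the values at n = 4, 6, 8, 10:
  f  : 18  24  30  36
  Δ  : 6  6  6
  Δ^2: 0  0
  Δ^3: 0
The first differences are constant (6) and nonzero, while all higher differences vanish, so the minimal degree is 1.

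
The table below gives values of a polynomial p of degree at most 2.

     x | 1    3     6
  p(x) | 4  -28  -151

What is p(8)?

Using the Lagrange interpolation formula with nodes 1, 3, 6:
  L_0(x) = (x - 3)(x - 6) / 10
  L_1(x) = (x - 1)(x - 6) / -6
  L_2(x) = (x - 1)(x - 3) / 15
Then p(x) = 4·L_0(x) - 28·L_1(x) - 151·L_2(x).
Expanding and collecting terms gives p(x) = -5x^2 + 4x + 5.
Evaluating at x = 8: p(8) = -283.

-283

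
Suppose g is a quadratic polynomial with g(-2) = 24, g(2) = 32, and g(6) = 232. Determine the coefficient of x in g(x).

Write g(x) = ax^2 + bx + c. Substituting each data point gives a linear system:
  4a - 2b + c = 24
  4a + 2b + c = 32
  36a + 6b + c = 232
Solving the system yields a = 6, b = 2, c = 4.
So g(x) = 6x² + 2x + 4.
The coefficient of x is 2.

2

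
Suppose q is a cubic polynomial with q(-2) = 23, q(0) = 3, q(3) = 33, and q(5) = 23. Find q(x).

q(x) = -x^3 + 5x^2 + 4x + 3

Write q(x) = ax^3 + bx^2 + cx + d. Substituting each data point gives a linear system:
  -8a + 4b - 2c + d = 23
  d = 3
  27a + 9b + 3c + d = 33
  125a + 25b + 5c + d = 23
Solving the system yields a = -1, b = 5, c = 4, d = 3.
So q(x) = -x³ + 5x² + 4x + 3.
Check: q(5) = 23. ✓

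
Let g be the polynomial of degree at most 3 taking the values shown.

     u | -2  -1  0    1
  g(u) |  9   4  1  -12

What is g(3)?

Forward differences of the values at u = -2, -1, 0, 1:
  g  : 9  4  1  -12
  Δ  : -5  -3  -13
  Δ^2: 2  -10
  Δ^3: -12
The third differences are constant, confirming degree 3.
Interpolating (Newton forward form) and evaluating at u = 3 gives g(3) = -116.

-116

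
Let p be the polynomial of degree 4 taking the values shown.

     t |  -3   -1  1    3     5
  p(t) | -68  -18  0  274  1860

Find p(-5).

330

Using the Lagrange interpolation formula with nodes -3, -1, 1, 3, 5:
  L_0(t) = (t + 1)(t - 1)(t - 3)(t - 5) / 384
  L_1(t) = (t + 3)(t - 1)(t - 3)(t - 5) / -96
  L_2(t) = (t + 3)(t + 1)(t - 3)(t - 5) / 64
  L_3(t) = (t + 3)(t + 1)(t - 1)(t - 5) / -96
  L_4(t) = (t + 3)(t + 1)(t - 1)(t - 3) / 384
Then p(t) = -68·L_0(t) - 18·L_1(t) + 0·L_2(t) + 274·L_3(t) + 1860·L_4(t).
Expanding and collecting terms gives p(t) = 2t^4 + 6t^3 - 6t^2 + 3t - 5.
Evaluating at t = -5: p(-5) = 330.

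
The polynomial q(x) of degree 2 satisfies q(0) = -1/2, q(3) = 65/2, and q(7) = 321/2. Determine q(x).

Using the Lagrange interpolation formula with nodes 0, 3, 7:
  L_0(x) = (x - 3)(x - 7) / 21
  L_1(x) = x(x - 7) / -12
  L_2(x) = x(x - 3) / 28
Then q(x) = -1/2·L_0(x) + 65/2·L_1(x) + 321/2·L_2(x).
Expanding and collecting terms gives q(x) = 3x² + 2x - 1/2.
Check: q(3) = 65/2. ✓

q(x) = 3x^2 + 2x - 1/2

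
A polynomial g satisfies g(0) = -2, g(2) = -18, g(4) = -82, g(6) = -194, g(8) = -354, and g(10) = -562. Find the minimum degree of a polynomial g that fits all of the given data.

2

Forward differences of the values at u = 0, 2, 4, 6, 8, 10:
  g  : -2  -18  -82  -194  -354  -562
  Δ  : -16  -64  -112  -160  -208
  Δ^2: -48  -48  -48  -48
  Δ^3: 0  0  0
  Δ^4: 0  0
  Δ^5: 0
The second differences are constant (-48) and nonzero, while all higher differences vanish, so the minimal degree is 2.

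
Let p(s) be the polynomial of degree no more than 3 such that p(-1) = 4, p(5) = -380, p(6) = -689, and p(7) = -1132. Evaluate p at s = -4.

Using the Lagrange interpolation formula with nodes -1, 5, 6, 7:
  L_0(s) = (s - 5)(s - 6)(s - 7) / -336
  L_1(s) = (s + 1)(s - 6)(s - 7) / 12
  L_2(s) = (s + 1)(s - 5)(s - 7) / -7
  L_3(s) = (s + 1)(s - 5)(s - 6) / 16
Then p(s) = 4·L_0(s) - 380·L_1(s) - 689·L_2(s) - 1132·L_3(s).
Expanding and collecting terms gives p(s) = -4s³ + 5s² - 5.
Evaluating at s = -4: p(-4) = 331.

331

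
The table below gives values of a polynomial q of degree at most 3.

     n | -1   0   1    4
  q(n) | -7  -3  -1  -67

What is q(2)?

Write q(n) = an^3 + bn^2 + cn + d. Substituting each data point gives a linear system:
  -a + b - c + d = -7
  d = -3
  a + b + c + d = -1
  64a + 16b + 4c + d = -67
Solving the system yields a = -1, b = -1, c = 4, d = -3.
So q(n) = -n^3 - n^2 + 4n - 3.
Then q(2) = -7.

-7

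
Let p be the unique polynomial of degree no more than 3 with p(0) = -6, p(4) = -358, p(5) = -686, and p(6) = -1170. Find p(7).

-1840

Write p(s) = as^3 + bs^2 + cs + d. Substituting each data point gives a linear system:
  d = -6
  64a + 16b + 4c + d = -358
  125a + 25b + 5c + d = -686
  216a + 36b + 6c + d = -1170
Solving the system yields a = -5, b = -3, c = 4, d = -6.
So p(s) = -5s^3 - 3s^2 + 4s - 6.
Then p(7) = -1840.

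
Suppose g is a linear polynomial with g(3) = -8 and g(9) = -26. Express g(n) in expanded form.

Write g(n) = an + b. Substituting each data point gives a linear system:
  3a + b = -8
  9a + b = -26
Solving the system yields a = -3, b = 1.
So g(n) = -3n + 1.
Check: g(9) = -26. ✓

g(n) = -3n + 1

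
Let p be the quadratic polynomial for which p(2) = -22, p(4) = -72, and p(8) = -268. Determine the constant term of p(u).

-4

Write p(u) = au^2 + bu + c. Substituting each data point gives a linear system:
  4a + 2b + c = -22
  16a + 4b + c = -72
  64a + 8b + c = -268
Solving the system yields a = -4, b = -1, c = -4.
So p(u) = -4u^2 - u - 4.
The constant term is -4.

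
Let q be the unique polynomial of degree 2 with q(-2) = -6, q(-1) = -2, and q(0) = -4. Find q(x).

Using the Lagrange interpolation formula with nodes -2, -1, 0:
  L_0(x) = (x + 1)x / 2
  L_1(x) = (x + 2)x / -1
  L_2(x) = (x + 2)(x + 1) / 2
Then q(x) = -6·L_0(x) - 2·L_1(x) - 4·L_2(x).
Expanding and collecting terms gives q(x) = -3x^2 - 5x - 4.
Check: q(-2) = -6. ✓

q(x) = -3x^2 - 5x - 4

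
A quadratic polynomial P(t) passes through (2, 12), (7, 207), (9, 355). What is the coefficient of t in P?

Write P(t) = at^2 + bt + c. Substituting each data point gives a linear system:
  4a + 2b + c = 12
  49a + 7b + c = 207
  81a + 9b + c = 355
Solving the system yields a = 5, b = -6, c = 4.
So P(t) = 5t² - 6t + 4.
The coefficient of t is -6.

-6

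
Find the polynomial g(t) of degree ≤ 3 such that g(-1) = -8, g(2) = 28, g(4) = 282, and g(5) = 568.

Write g(t) = at^3 + bt^2 + ct + d. Substituting each data point gives a linear system:
  -a + b - c + d = -8
  8a + 4b + 2c + d = 28
  64a + 16b + 4c + d = 282
  125a + 25b + 5c + d = 568
Solving the system yields a = 5, b = -2, c = -1, d = -2.
So g(t) = 5t^3 - 2t^2 - t - 2.
Check: g(-1) = -8. ✓

g(t) = 5t^3 - 2t^2 - t - 2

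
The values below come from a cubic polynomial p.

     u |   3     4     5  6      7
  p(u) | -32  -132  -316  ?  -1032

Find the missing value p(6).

-608

On equispaced nodes a degree-3 polynomial has vanishing fourth forward difference, so
  p(3) - 4·p(4) + 6·p(5) - 4·p(6) + p(7) = 0.
Substituting the known values and solving for p(6):
  -4·p(6) = 2432
  p(6) = -608.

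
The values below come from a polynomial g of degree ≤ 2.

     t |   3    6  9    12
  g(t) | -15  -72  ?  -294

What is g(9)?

The 3 known points determine the degree-2 polynomial uniquely.
Write g(t) = at^2 + bt + c. Substituting each data point gives a linear system:
  9a + 3b + c = -15
  36a + 6b + c = -72
  144a + 12b + c = -294
Solving the system yields a = -2, b = -1, c = 6.
So g(t) = -2t^2 - t + 6.
Then g(9) = -165.

-165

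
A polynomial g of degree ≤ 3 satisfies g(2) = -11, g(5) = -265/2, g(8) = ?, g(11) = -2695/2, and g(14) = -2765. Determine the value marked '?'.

The 4 known points determine the degree-3 polynomial uniquely.
Write g(s) = as^3 + bs^2 + cs + d. Substituting each data point gives a linear system:
  8a + 4b + 2c + d = -11
  125a + 25b + 5c + d = -265/2
  1331a + 121b + 11c + d = -2695/2
  2744a + 196b + 14c + d = -2765
Solving the system yields a = -1, b = 0, c = -3/2, d = 0.
So g(s) = -s^3 - (3/2)s.
Then g(8) = -524.

-524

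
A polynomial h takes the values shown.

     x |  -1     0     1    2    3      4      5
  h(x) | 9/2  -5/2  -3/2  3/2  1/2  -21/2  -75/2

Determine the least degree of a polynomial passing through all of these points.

3

Forward differences of the values at x = -1, 0, 1, 2, 3, 4, 5:
  h  : 9/2  -5/2  -3/2  3/2  1/2  -21/2  -75/2
  Δ  : -7  1  3  -1  -11  -27
  Δ^2: 8  2  -4  -10  -16
  Δ^3: -6  -6  -6  -6
  Δ^4: 0  0  0
  Δ^5: 0  0
  Δ^6: 0
The third differences are constant (-6) and nonzero, while all higher differences vanish, so the minimal degree is 3.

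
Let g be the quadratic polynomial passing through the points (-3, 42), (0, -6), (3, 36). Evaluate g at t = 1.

Write g(t) = at^2 + bt + c. Substituting each data point gives a linear system:
  9a - 3b + c = 42
  c = -6
  9a + 3b + c = 36
Solving the system yields a = 5, b = -1, c = -6.
So g(t) = 5t^2 - t - 6.
Then g(1) = -2.

-2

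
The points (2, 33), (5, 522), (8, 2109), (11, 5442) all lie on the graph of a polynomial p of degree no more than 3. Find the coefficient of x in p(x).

Write p(x) = ax^3 + bx^2 + cx + d. Substituting each data point gives a linear system:
  8a + 4b + 2c + d = 33
  125a + 25b + 5c + d = 522
  512a + 64b + 8c + d = 2109
  1331a + 121b + 11c + d = 5442
Solving the system yields a = 4, b = 1, c = 0, d = -3.
So p(x) = 4x³ + x² - 3.
The coefficient of x is 0.

0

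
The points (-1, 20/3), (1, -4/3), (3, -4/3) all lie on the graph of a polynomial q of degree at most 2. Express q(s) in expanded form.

q(s) = s^2 - 4s + 5/3

Using the Lagrange interpolation formula with nodes -1, 1, 3:
  L_0(s) = (s - 1)(s - 3) / 8
  L_1(s) = (s + 1)(s - 3) / -4
  L_2(s) = (s + 1)(s - 1) / 8
Then q(s) = 20/3·L_0(s) - 4/3·L_1(s) - 4/3·L_2(s).
Expanding and collecting terms gives q(s) = s² - 4s + 5/3.
Check: q(3) = -4/3. ✓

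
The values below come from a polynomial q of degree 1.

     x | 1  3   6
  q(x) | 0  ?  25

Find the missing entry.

The 2 known points determine the degree-1 polynomial uniquely.
Write q(x) = ax + b. Substituting each data point gives a linear system:
  a + b = 0
  6a + b = 25
Solving the system yields a = 5, b = -5.
So q(x) = 5x - 5.
Then q(3) = 10.

10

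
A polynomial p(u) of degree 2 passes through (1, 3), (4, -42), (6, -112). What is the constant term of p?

2

Write p(u) = au^2 + bu + c. Substituting each data point gives a linear system:
  a + b + c = 3
  16a + 4b + c = -42
  36a + 6b + c = -112
Solving the system yields a = -4, b = 5, c = 2.
So p(u) = -4u^2 + 5u + 2.
The constant term is 2.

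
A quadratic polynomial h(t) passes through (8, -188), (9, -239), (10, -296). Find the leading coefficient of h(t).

Write h(t) = at^2 + bt + c. Substituting each data point gives a linear system:
  64a + 8b + c = -188
  81a + 9b + c = -239
  100a + 10b + c = -296
Solving the system yields a = -3, b = 0, c = 4.
So h(t) = -3t² + 4.
The leading coefficient is -3.

-3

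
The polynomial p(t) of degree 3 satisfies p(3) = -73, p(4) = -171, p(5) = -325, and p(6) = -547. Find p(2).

-19

Using the Lagrange interpolation formula with nodes 3, 4, 5, 6:
  L_0(t) = (t - 4)(t - 5)(t - 6) / -6
  L_1(t) = (t - 3)(t - 5)(t - 6) / 2
  L_2(t) = (t - 3)(t - 4)(t - 6) / -2
  L_3(t) = (t - 3)(t - 4)(t - 5) / 6
Then p(t) = -73·L_0(t) - 171·L_1(t) - 325·L_2(t) - 547·L_3(t).
Expanding and collecting terms gives p(t) = -2t^3 - 4t^2 + 4t + 5.
Evaluating at t = 2: p(2) = -19.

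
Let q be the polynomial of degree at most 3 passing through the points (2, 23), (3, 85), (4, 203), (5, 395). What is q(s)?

Write q(s) = as^3 + bs^2 + cs + d. Substituting each data point gives a linear system:
  8a + 4b + 2c + d = 23
  27a + 9b + 3c + d = 85
  64a + 16b + 4c + d = 203
  125a + 25b + 5c + d = 395
Solving the system yields a = 3, b = 1, c = 0, d = -5.
So q(s) = 3s³ + s² - 5.
Check: q(3) = 85. ✓

q(s) = 3s^3 + s^2 - 5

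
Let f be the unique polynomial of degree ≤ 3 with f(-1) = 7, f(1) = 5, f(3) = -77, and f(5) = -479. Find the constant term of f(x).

1

Write f(x) = ax^3 + bx^2 + cx + d. Substituting each data point gives a linear system:
  -a + b - c + d = 7
  a + b + c + d = 5
  27a + 9b + 3c + d = -77
  125a + 25b + 5c + d = -479
Solving the system yields a = -5, b = 5, c = 4, d = 1.
So f(x) = -5x³ + 5x² + 4x + 1.
The constant term is 1.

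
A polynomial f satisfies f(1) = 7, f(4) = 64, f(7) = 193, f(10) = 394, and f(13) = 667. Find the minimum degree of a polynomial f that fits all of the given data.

Forward differences of the values at t = 1, 4, 7, 10, 13:
  f  : 7  64  193  394  667
  Δ  : 57  129  201  273
  Δ^2: 72  72  72
  Δ^3: 0  0
  Δ^4: 0
The second differences are constant (72) and nonzero, while all higher differences vanish, so the minimal degree is 2.

2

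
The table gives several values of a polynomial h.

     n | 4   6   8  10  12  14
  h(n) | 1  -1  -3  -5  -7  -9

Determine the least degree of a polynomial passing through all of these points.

1

Forward differences of the values at n = 4, 6, 8, 10, 12, 14:
  h  : 1  -1  -3  -5  -7  -9
  Δ  : -2  -2  -2  -2  -2
  Δ^2: 0  0  0  0
  Δ^3: 0  0  0
  Δ^4: 0  0
  Δ^5: 0
The first differences are constant (-2) and nonzero, while all higher differences vanish, so the minimal degree is 1.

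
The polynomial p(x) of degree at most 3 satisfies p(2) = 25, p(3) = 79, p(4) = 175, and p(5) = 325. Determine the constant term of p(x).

Write p(x) = ax^3 + bx^2 + cx + d. Substituting each data point gives a linear system:
  8a + 4b + 2c + d = 25
  27a + 9b + 3c + d = 79
  64a + 16b + 4c + d = 175
  125a + 25b + 5c + d = 325
Solving the system yields a = 2, b = 3, c = 1, d = -5.
So p(x) = 2x³ + 3x² + x - 5.
The constant term is -5.

-5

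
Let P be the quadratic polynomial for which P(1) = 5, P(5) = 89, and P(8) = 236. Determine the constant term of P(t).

4

Write P(t) = at^2 + bt + c. Substituting each data point gives a linear system:
  a + b + c = 5
  25a + 5b + c = 89
  64a + 8b + c = 236
Solving the system yields a = 4, b = -3, c = 4.
So P(t) = 4t^2 - 3t + 4.
The constant term is 4.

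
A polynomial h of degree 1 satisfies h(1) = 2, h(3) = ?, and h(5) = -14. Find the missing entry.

On equispaced nodes a degree-1 polynomial has vanishing second forward difference, so
  h(1) - 2·h(3) + h(5) = 0.
Substituting the known values and solving for h(3):
  -2·h(3) = 12
  h(3) = -6.

-6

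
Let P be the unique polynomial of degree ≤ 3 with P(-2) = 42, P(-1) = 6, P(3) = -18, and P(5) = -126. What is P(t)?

P(t) = -2t^3 + 6t^2 - 4t - 6

Write P(t) = at^3 + bt^2 + ct + d. Substituting each data point gives a linear system:
  -8a + 4b - 2c + d = 42
  -a + b - c + d = 6
  27a + 9b + 3c + d = -18
  125a + 25b + 5c + d = -126
Solving the system yields a = -2, b = 6, c = -4, d = -6.
So P(t) = -2t³ + 6t² - 4t - 6.
Check: P(5) = -126. ✓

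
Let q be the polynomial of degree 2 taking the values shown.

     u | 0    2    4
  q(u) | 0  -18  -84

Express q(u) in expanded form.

q(u) = -6u^2 + 3u

Using the Lagrange interpolation formula with nodes 0, 2, 4:
  L_0(u) = (u - 2)(u - 4) / 8
  L_1(u) = u(u - 4) / -4
  L_2(u) = u(u - 2) / 8
Then q(u) = 0·L_0(u) - 18·L_1(u) - 84·L_2(u).
Expanding and collecting terms gives q(u) = -6u^2 + 3u.
Check: q(4) = -84. ✓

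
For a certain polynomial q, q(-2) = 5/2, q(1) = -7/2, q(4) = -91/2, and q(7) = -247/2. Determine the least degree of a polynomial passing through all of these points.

Forward differences of the values at s = -2, 1, 4, 7:
  q  : 5/2  -7/2  -91/2  -247/2
  Δ  : -6  -42  -78
  Δ^2: -36  -36
  Δ^3: 0
The second differences are constant (-36) and nonzero, while all higher differences vanish, so the minimal degree is 2.

2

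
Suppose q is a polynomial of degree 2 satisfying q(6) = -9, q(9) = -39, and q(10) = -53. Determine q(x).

q(x) = -x^2 + 5x - 3

Write q(x) = ax^2 + bx + c. Substituting each data point gives a linear system:
  36a + 6b + c = -9
  81a + 9b + c = -39
  100a + 10b + c = -53
Solving the system yields a = -1, b = 5, c = -3.
So q(x) = -x^2 + 5x - 3.
Check: q(6) = -9. ✓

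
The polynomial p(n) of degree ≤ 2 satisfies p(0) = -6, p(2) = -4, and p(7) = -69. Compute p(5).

-31

Using the Lagrange interpolation formula with nodes 0, 2, 7:
  L_0(n) = (n - 2)(n - 7) / 14
  L_1(n) = n(n - 7) / -10
  L_2(n) = n(n - 2) / 35
Then p(n) = -6·L_0(n) - 4·L_1(n) - 69·L_2(n).
Expanding and collecting terms gives p(n) = -2n² + 5n - 6.
Evaluating at n = 5: p(5) = -31.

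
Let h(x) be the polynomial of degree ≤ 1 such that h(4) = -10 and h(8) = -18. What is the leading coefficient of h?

-2

Write h(x) = ax + b. Substituting each data point gives a linear system:
  4a + b = -10
  8a + b = -18
Solving the system yields a = -2, b = -2.
So h(x) = -2x - 2.
The leading coefficient is -2.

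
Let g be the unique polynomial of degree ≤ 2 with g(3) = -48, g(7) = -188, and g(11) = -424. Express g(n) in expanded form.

g(n) = -3n^2 - 5n - 6

Using the Lagrange interpolation formula with nodes 3, 7, 11:
  L_0(n) = (n - 7)(n - 11) / 32
  L_1(n) = (n - 3)(n - 11) / -16
  L_2(n) = (n - 3)(n - 7) / 32
Then g(n) = -48·L_0(n) - 188·L_1(n) - 424·L_2(n).
Expanding and collecting terms gives g(n) = -3n^2 - 5n - 6.
Check: g(7) = -188. ✓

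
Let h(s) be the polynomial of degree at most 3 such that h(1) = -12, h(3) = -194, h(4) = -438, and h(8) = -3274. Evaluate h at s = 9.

Using the Lagrange interpolation formula with nodes 1, 3, 4, 8:
  L_0(s) = (s - 3)(s - 4)(s - 8) / -42
  L_1(s) = (s - 1)(s - 4)(s - 8) / 10
  L_2(s) = (s - 1)(s - 3)(s - 8) / -12
  L_3(s) = (s - 1)(s - 3)(s - 4) / 140
Then h(s) = -12·L_0(s) - 194·L_1(s) - 438·L_2(s) - 3274·L_3(s).
Expanding and collecting terms gives h(s) = -6s³ - 3s² - s - 2.
Evaluating at s = 9: h(9) = -4628.

-4628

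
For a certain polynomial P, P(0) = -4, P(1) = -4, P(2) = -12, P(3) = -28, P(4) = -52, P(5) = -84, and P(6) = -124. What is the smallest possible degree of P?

2

Forward differences of the values at u = 0, 1, 2, 3, 4, 5, 6:
  P  : -4  -4  -12  -28  -52  -84  -124
  Δ  : 0  -8  -16  -24  -32  -40
  Δ^2: -8  -8  -8  -8  -8
  Δ^3: 0  0  0  0
  Δ^4: 0  0  0
  Δ^5: 0  0
  Δ^6: 0
The second differences are constant (-8) and nonzero, while all higher differences vanish, so the minimal degree is 2.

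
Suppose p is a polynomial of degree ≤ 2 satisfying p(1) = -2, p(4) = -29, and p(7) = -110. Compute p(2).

-5

Forward differences of the values at n = 1, 4, 7:
  p  : -2  -29  -110
  Δ  : -27  -81
  Δ^2: -54
The second differences are constant, confirming degree 2.
Interpolating (Newton forward form) and evaluating at n = 2 gives p(2) = -5.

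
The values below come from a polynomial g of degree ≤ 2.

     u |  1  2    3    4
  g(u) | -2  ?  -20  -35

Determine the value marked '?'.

-9

The 3 known points determine the degree-2 polynomial uniquely.
Write g(u) = au^2 + bu + c. Substituting each data point gives a linear system:
  a + b + c = -2
  9a + 3b + c = -20
  16a + 4b + c = -35
Solving the system yields a = -2, b = -1, c = 1.
So g(u) = -2u² - u + 1.
Then g(2) = -9.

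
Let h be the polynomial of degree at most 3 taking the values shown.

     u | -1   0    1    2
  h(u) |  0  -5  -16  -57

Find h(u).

h(u) = -4u^3 - 3u^2 - 4u - 5

Using the Lagrange interpolation formula with nodes -1, 0, 1, 2:
  L_0(u) = u(u - 1)(u - 2) / -6
  L_1(u) = (u + 1)(u - 1)(u - 2) / 2
  L_2(u) = (u + 1)u(u - 2) / -2
  L_3(u) = (u + 1)u(u - 1) / 6
Then h(u) = 0·L_0(u) - 5·L_1(u) - 16·L_2(u) - 57·L_3(u).
Expanding and collecting terms gives h(u) = -4u³ - 3u² - 4u - 5.
Check: h(1) = -16. ✓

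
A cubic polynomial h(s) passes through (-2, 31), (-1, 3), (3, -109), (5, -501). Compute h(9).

-2917

Write h(s) = as^3 + bs^2 + cs + d. Substituting each data point gives a linear system:
  -8a + 4b - 2c + d = 31
  -a + b - c + d = 3
  27a + 9b + 3c + d = -109
  125a + 25b + 5c + d = -501
Solving the system yields a = -4, b = 0, c = 0, d = -1.
So h(s) = -4s³ - 1.
Then h(9) = -2917.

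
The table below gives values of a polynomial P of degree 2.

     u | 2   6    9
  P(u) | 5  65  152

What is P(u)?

Using the Lagrange interpolation formula with nodes 2, 6, 9:
  L_0(u) = (u - 6)(u - 9) / 28
  L_1(u) = (u - 2)(u - 9) / -12
  L_2(u) = (u - 2)(u - 6) / 21
Then P(u) = 5·L_0(u) + 65·L_1(u) + 152·L_2(u).
Expanding and collecting terms gives P(u) = 2u^2 - u - 1.
Check: P(6) = 65. ✓

P(u) = 2u^2 - u - 1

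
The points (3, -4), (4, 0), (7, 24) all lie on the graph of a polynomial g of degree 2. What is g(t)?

g(t) = t^2 - 3t - 4

Write g(t) = at^2 + bt + c. Substituting each data point gives a linear system:
  9a + 3b + c = -4
  16a + 4b + c = 0
  49a + 7b + c = 24
Solving the system yields a = 1, b = -3, c = -4.
So g(t) = t^2 - 3t - 4.
Check: g(7) = 24. ✓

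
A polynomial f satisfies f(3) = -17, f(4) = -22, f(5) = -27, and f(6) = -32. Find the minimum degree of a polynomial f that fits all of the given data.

Forward differences of the values at n = 3, 4, 5, 6:
  f  : -17  -22  -27  -32
  Δ  : -5  -5  -5
  Δ^2: 0  0
  Δ^3: 0
The first differences are constant (-5) and nonzero, while all higher differences vanish, so the minimal degree is 1.

1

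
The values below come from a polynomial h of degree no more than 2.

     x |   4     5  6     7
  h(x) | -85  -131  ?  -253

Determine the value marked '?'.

-187

On equispaced nodes a degree-2 polynomial has vanishing third forward difference, so
  - h(4) + 3·h(5) - 3·h(6) + h(7) = 0.
Substituting the known values and solving for h(6):
  -3·h(6) = 561
  h(6) = -187.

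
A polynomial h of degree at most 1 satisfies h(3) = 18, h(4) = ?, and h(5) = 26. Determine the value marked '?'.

On equispaced nodes a degree-1 polynomial has vanishing second forward difference, so
  h(3) - 2·h(4) + h(5) = 0.
Substituting the known values and solving for h(4):
  -2·h(4) = -44
  h(4) = 22.

22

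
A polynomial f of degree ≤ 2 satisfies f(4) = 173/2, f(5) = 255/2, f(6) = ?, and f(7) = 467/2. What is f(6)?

On equispaced nodes a degree-2 polynomial has vanishing third forward difference, so
  - f(4) + 3·f(5) - 3·f(6) + f(7) = 0.
Substituting the known values and solving for f(6):
  -3·f(6) = -1059/2
  f(6) = 353/2.

353/2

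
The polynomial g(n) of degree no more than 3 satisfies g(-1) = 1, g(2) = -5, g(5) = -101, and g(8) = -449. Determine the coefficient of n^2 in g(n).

Write g(n) = an^3 + bn^2 + cn + d. Substituting each data point gives a linear system:
  -a + b - c + d = 1
  8a + 4b + 2c + d = -5
  125a + 25b + 5c + d = -101
  512a + 64b + 8c + d = -449
Solving the system yields a = -1, b = 1, c = 0, d = -1.
So g(n) = -n^3 + n^2 - 1.
The coefficient of n^2 is 1.

1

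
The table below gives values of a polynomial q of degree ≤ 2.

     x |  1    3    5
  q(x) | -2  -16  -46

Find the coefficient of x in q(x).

Write q(x) = ax^2 + bx + c. Substituting each data point gives a linear system:
  a + b + c = -2
  9a + 3b + c = -16
  25a + 5b + c = -46
Solving the system yields a = -2, b = 1, c = -1.
So q(x) = -2x^2 + x - 1.
The coefficient of x is 1.

1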